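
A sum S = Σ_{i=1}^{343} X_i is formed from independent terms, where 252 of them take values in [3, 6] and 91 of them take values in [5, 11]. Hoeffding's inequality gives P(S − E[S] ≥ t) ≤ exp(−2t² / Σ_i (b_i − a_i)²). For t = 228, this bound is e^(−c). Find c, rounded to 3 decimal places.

Σ(b_i − a_i)² = 252·3² + 91·6² = 5544.
c = 2t² / 5544 = 2·228² / 5544 = 18.7532.

18.753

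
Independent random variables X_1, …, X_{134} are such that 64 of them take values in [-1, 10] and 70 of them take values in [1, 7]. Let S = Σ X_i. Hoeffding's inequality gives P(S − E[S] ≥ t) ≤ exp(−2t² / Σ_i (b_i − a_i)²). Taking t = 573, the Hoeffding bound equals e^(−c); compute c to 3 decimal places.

Σ(b_i − a_i)² = 64·11² + 70·6² = 10264.
c = 2t² / 10264 = 2·573² / 10264 = 63.9768.

63.977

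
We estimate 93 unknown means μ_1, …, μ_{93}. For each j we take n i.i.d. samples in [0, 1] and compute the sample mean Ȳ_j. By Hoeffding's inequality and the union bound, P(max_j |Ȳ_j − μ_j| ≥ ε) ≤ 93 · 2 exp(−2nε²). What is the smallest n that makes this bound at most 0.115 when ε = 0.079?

592

Need 2·93·exp(−2nε²) ≤ 0.115, i.e. exp(−2nε²) ≤ 0.115/186.
So 2nε² ≥ ln(186/0.115) = 7.388570.
Hence n ≥ 7.388570/(2·0.079²) = 591.938.
The smallest integer n is 592.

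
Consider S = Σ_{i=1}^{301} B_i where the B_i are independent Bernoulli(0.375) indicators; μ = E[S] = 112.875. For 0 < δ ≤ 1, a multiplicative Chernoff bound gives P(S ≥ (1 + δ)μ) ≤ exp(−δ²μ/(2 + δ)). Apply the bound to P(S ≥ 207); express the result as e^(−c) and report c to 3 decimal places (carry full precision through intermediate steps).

27.697

Write 207 = (1 + δ)μ, so δ = 207/112.875 − 1 = 0.833887…
Then the exponent is δ²μ/(2 + δ) = (207 − μ)² / (μ·(2 + δ)) = 27.696805.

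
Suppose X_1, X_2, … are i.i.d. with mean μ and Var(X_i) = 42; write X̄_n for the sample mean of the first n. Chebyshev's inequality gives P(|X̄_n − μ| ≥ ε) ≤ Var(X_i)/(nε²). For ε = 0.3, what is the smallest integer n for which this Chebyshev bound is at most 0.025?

Require 42/(n·0.3²) ≤ 0.025, i.e. n ≥ 42/(0.025·0.3²) = 18666.667.
The smallest integer n is 18667.

18667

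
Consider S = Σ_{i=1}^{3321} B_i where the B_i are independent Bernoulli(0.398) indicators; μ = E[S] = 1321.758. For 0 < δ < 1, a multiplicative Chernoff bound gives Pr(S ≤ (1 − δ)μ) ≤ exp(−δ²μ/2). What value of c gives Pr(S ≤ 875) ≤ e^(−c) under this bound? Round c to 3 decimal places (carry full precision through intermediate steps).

75.503

Write 875 = (1 − δ)μ, so δ = 1 − 875/1321.758 = 0.3380029…
Then the exponent is δ²μ/2 = (μ − 875)²/(2μ) = 75.502744.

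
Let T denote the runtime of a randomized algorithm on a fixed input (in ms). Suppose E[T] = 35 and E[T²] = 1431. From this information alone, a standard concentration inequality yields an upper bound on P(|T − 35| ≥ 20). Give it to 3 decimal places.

0.515

The first two moments determine the variance, so Chebyshev's inequality is the sharpest standard bound available.
Var(T) = E[T²] − (E[T])² = 1431 − 1225 = 206.
Chebyshev's inequality: P(|T − μ| ≥ t) ≤ Var(T)/t² = 206/400 = 0.5150.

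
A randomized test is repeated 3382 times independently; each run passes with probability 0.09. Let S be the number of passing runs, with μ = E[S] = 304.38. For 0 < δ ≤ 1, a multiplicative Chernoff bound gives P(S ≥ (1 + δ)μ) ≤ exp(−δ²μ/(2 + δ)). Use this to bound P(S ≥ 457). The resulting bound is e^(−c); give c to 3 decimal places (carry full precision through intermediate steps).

Write 457 = (1 + δ)μ, so δ = 457/304.38 − 1 = 0.5014127…
Then the exponent is δ²μ/(2 + δ) = (457 − μ)² / (μ·(2 + δ)) = 30.592955.

30.593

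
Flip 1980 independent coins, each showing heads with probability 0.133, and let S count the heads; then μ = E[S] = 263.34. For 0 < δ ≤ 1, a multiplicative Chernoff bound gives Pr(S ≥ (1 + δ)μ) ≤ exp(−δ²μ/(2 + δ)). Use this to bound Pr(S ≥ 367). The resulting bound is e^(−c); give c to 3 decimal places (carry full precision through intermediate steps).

Write 367 = (1 + δ)μ, so δ = 367/263.34 − 1 = 0.3936356…
Then the exponent is δ²μ/(2 + δ) = (367 − μ)² / (μ·(2 + δ)) = 17.046984.

17.047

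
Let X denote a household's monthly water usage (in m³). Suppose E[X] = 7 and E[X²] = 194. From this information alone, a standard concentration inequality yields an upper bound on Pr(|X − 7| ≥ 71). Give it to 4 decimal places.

0.0288

The first two moments determine the variance, so Chebyshev's inequality is the sharpest standard bound available.
Var(X) = E[X²] − (E[X])² = 194 − 49 = 145.
Chebyshev's inequality: Pr(|X − μ| ≥ t) ≤ Var(X)/t² = 145/5041 = 0.0288.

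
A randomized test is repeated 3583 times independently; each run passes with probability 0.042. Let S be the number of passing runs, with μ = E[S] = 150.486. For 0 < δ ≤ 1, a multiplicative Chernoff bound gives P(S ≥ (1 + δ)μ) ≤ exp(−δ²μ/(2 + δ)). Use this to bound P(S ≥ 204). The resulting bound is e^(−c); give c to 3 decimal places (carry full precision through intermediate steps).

8.079

Write 204 = (1 + δ)μ, so δ = 204/150.486 − 1 = 0.3556078…
Then the exponent is δ²μ/(2 + δ) = (204 − μ)² / (μ·(2 + δ)) = 8.078593.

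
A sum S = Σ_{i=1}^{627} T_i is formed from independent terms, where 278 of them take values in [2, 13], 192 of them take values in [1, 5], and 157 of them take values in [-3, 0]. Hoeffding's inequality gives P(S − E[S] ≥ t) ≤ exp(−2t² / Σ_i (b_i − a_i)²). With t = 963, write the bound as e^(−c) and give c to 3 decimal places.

Σ(b_i − a_i)² = 278·11² + 192·4² + 157·3² = 38123.
c = 2t² / 38123 = 2·963² / 38123 = 48.6514.

48.651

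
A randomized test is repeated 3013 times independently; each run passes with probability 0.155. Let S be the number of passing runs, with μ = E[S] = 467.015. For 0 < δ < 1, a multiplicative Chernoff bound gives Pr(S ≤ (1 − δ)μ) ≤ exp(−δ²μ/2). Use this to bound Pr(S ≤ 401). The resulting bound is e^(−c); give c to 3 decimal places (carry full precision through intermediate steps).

Write 401 = (1 − δ)μ, so δ = 1 − 401/467.015 = 0.1413552…
Then the exponent is δ²μ/2 = (μ − 401)²/(2μ) = 4.665782.

4.666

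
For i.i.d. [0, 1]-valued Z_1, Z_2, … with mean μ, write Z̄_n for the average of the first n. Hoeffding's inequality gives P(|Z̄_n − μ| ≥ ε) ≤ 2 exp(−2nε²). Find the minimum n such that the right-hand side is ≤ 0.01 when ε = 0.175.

87

Require 2·exp(−2nε²) ≤ 0.01, i.e. 2nε² ≥ ln(2/0.01) = 5.298317.
So n ≥ 5.298317 / (2·0.175²) = 86.503.
The smallest integer n is 87.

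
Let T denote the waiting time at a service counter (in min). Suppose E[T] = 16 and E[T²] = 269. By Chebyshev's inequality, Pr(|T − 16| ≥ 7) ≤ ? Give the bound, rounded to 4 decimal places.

Var(T) = E[T²] − (E[T])² = 269 − 256 = 13.
Chebyshev's inequality: Pr(|T − μ| ≥ t) ≤ Var(T)/t² = 13/49 = 0.2653.

0.2653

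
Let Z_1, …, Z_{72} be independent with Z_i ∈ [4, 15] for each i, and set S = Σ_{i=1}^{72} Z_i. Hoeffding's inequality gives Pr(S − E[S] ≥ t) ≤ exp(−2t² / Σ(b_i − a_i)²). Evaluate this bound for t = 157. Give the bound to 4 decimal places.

0.0035

Σ(b_i − a_i)² = 72·(11)² = 8712.
Exponent = 2·157²/8712 = 5.6586.
Bound = exp(−5.6586) = 0.00349.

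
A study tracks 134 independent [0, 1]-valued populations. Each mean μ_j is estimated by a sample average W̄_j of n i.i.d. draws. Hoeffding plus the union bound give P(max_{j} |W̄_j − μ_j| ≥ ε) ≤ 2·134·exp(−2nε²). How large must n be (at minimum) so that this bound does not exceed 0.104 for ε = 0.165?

Need 2·134·exp(−2nε²) ≤ 0.104, i.e. exp(−2nε²) ≤ 0.104/268.
So 2nε² ≥ ln(268/0.104) = 7.854351.
Hence n ≥ 7.854351/(2·0.165²) = 144.249.
The smallest integer n is 145.

145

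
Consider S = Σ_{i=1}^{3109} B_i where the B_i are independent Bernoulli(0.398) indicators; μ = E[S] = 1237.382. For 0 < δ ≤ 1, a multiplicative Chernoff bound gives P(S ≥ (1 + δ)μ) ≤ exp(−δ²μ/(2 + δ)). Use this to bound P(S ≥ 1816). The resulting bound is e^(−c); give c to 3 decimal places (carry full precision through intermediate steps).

Write 1816 = (1 + δ)μ, so δ = 1816/1237.382 − 1 = 0.4676147…
Then the exponent is δ²μ/(2 + δ) = (1816 − μ)² / (μ·(2 + δ)) = 109.648511.

109.649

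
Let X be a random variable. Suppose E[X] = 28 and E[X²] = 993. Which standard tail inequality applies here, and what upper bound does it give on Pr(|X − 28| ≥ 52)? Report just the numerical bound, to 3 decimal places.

The first two moments determine the variance, so Chebyshev's inequality is the sharpest standard bound available.
Var(X) = E[X²] − (E[X])² = 993 − 784 = 209.
Chebyshev's inequality: Pr(|X − μ| ≥ t) ≤ Var(X)/t² = 209/2704 = 0.0773.

0.077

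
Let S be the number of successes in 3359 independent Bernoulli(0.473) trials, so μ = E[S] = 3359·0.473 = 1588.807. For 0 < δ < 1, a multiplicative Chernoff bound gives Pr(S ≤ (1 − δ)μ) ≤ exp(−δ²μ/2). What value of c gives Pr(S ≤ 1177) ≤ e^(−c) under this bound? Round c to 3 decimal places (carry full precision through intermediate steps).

Write 1177 = (1 − δ)μ, so δ = 1 − 1177/1588.807 = 0.2591926…
Then the exponent is δ²μ/2 = (μ − 1177)²/(2μ) = 53.368661.

53.369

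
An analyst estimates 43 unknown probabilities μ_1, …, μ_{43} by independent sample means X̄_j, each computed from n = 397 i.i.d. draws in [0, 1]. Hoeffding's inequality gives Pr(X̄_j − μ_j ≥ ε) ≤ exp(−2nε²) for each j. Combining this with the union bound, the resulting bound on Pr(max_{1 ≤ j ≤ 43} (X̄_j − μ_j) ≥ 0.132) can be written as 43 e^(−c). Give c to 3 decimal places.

Union bound over the 43 events: Pr(max_{1 ≤ j ≤ 43} (X̄_j − μ_j) ≥ 0.132) ≤ 43·exp(−2nε²) = 43 exp(−2·397·0.132²).
So c = 2·397·0.132² = 13.8347.

13.835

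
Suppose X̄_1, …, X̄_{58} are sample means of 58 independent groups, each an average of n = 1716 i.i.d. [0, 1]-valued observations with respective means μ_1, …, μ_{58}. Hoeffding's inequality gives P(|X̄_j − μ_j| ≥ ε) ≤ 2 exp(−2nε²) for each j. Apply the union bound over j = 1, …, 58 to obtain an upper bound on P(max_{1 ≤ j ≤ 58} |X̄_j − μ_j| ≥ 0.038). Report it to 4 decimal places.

Per-experiment Hoeffding bound: 2·exp(−2·1716·0.038²) = 2·exp(−4.95581) = 0.014085.
Union bound over 58 events: 58·0.014085 = 0.81692.

0.8169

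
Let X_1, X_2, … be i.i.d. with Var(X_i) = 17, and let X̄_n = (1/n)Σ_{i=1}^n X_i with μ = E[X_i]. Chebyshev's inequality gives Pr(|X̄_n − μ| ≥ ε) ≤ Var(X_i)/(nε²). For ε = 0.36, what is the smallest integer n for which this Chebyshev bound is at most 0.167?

Require 17/(n·0.36²) ≤ 0.167, i.e. n ≥ 17/(0.167·0.36²) = 785.466.
The smallest integer n is 786.

786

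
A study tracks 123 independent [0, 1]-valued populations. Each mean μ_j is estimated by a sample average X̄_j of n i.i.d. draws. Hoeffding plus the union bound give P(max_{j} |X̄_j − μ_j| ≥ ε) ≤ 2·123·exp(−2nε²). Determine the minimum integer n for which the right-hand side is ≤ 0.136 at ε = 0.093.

Need 2·123·exp(−2nε²) ≤ 0.136, i.e. exp(−2nε²) ≤ 0.136/246.
So 2nε² ≥ ln(246/0.136) = 7.500432.
Hence n ≥ 7.500432/(2·0.093²) = 433.601.
The smallest integer n is 434.

434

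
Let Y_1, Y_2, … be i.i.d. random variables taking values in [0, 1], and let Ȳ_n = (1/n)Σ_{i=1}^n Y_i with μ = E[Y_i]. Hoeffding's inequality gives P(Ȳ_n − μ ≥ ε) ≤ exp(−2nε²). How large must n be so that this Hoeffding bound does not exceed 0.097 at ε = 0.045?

Require exp(−2nε²) ≤ 0.097, i.e. 2nε² ≥ ln(1/0.097) = 2.333044.
So n ≥ 2.333044 / (2·0.045²) = 576.060.
The smallest integer n is 577.

577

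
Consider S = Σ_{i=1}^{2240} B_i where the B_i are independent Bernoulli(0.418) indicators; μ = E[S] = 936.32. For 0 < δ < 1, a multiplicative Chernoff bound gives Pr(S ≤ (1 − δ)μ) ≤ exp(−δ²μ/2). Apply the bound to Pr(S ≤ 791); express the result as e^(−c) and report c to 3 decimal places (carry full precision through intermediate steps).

11.277

Write 791 = (1 − δ)μ, so δ = 1 − 791/936.32 = 0.1552033…
Then the exponent is δ²μ/2 = (μ − 791)²/(2μ) = 11.277075.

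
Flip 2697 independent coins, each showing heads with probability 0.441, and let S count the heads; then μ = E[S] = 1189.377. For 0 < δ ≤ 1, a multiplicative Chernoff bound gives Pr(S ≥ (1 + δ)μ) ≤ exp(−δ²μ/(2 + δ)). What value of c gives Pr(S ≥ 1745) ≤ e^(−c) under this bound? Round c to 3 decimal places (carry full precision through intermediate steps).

105.207

Write 1745 = (1 + δ)μ, so δ = 1745/1189.377 − 1 = 0.4671547…
Then the exponent is δ²μ/(2 + δ) = (1745 − μ)² / (μ·(2 + δ)) = 105.206972.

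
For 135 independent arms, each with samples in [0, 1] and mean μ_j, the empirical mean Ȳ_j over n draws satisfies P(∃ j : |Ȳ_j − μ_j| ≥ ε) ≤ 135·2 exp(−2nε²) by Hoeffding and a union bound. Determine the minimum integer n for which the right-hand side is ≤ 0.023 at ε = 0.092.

554

Need 2·135·exp(−2nε²) ≤ 0.023, i.e. exp(−2nε²) ≤ 0.023/270.
So 2nε² ≥ ln(270/0.023) = 9.370683.
Hence n ≥ 9.370683/(2·0.092²) = 553.561.
The smallest integer n is 554.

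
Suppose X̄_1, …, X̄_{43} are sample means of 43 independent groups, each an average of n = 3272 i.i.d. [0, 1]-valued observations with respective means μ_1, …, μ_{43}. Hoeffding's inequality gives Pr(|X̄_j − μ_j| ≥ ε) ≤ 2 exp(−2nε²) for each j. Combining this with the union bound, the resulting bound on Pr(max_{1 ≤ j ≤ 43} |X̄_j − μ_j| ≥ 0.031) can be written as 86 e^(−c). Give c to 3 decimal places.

Union bound over the 43 events: Pr(max_{1 ≤ j ≤ 43} |X̄_j − μ_j| ≥ 0.031) ≤ 43·2·exp(−2nε²) = 86 exp(−2·3272·0.031²).
So c = 2·3272·0.031² = 6.2888.

6.289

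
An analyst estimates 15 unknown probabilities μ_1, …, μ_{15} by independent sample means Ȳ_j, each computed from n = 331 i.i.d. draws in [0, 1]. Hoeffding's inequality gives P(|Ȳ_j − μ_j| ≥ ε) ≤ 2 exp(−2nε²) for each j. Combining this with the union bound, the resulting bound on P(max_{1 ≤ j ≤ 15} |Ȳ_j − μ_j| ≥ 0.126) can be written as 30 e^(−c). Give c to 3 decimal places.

Union bound over the 15 events: P(max_{1 ≤ j ≤ 15} |Ȳ_j − μ_j| ≥ 0.126) ≤ 15·2·exp(−2nε²) = 30 exp(−2·331·0.126²).
So c = 2·331·0.126² = 10.5099.

10.510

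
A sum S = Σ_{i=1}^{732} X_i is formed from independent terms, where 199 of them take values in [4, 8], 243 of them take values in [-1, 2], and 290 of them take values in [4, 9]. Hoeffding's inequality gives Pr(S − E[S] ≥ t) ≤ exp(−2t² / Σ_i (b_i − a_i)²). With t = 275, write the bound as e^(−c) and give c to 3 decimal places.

Σ(b_i − a_i)² = 199·4² + 243·3² + 290·5² = 12621.
c = 2t² / 12621 = 2·275² / 12621 = 11.9840.

11.984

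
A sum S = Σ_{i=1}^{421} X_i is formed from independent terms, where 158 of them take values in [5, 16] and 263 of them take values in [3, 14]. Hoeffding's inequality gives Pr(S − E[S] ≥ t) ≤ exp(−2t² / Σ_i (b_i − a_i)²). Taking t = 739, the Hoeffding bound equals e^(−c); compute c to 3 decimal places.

21.441

Σ(b_i − a_i)² = 158·11² + 263·11² = 50941.
c = 2t² / 50941 = 2·739² / 50941 = 21.4413.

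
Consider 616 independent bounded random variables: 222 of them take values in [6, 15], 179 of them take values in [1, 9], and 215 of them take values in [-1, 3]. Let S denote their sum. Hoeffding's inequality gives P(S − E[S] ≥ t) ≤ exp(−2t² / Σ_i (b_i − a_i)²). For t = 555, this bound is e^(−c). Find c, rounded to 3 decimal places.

18.737

Σ(b_i − a_i)² = 222·9² + 179·8² + 215·4² = 32878.
c = 2t² / 32878 = 2·555² / 32878 = 18.7375.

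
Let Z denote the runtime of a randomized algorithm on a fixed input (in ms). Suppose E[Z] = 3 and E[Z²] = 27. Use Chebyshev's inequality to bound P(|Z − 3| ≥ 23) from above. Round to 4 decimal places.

Var(Z) = E[Z²] − (E[Z])² = 27 − 9 = 18.
Chebyshev's inequality: P(|Z − μ| ≥ t) ≤ Var(Z)/t² = 18/529 = 0.0340.

0.0340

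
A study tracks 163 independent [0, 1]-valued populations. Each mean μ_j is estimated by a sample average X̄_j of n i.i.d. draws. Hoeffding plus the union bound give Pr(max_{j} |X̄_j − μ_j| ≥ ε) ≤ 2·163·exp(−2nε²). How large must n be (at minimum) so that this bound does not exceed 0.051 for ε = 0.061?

1178

Need 2·163·exp(−2nε²) ≤ 0.051, i.e. exp(−2nε²) ≤ 0.051/326.
So 2nε² ≥ ln(326/0.051) = 8.762827.
Hence n ≥ 8.762827/(2·0.061²) = 1177.483.
The smallest integer n is 1178.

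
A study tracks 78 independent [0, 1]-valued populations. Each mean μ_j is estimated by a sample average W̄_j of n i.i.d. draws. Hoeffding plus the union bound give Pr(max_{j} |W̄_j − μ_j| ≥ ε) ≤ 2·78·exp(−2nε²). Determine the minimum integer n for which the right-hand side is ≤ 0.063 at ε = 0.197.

101

Need 2·78·exp(−2nε²) ≤ 0.063, i.e. exp(−2nε²) ≤ 0.063/156.
So 2nε² ≥ ln(156/0.063) = 7.814477.
Hence n ≥ 7.814477/(2·0.197²) = 100.679.
The smallest integer n is 101.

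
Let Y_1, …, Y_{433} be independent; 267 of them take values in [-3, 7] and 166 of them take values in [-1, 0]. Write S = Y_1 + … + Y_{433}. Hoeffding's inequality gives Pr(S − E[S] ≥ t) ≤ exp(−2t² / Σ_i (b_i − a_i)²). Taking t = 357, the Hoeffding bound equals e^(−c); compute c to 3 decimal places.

Σ(b_i − a_i)² = 267·10² + 166·1² = 26866.
c = 2t² / 26866 = 2·357² / 26866 = 9.4878.

9.488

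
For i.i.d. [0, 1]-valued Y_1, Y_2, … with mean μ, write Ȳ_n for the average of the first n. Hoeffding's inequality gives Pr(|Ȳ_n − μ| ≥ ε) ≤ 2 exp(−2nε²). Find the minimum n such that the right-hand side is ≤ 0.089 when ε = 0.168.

Require 2·exp(−2nε²) ≤ 0.089, i.e. 2nε² ≥ ln(2/0.089) = 3.112266.
So n ≥ 3.112266 / (2·0.168²) = 55.135.
The smallest integer n is 56.

56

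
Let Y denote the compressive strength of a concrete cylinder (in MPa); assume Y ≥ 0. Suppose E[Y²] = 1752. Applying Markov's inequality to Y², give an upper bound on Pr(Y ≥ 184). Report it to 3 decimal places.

Since Y ≥ 0, the event {Y ≥ 184} is the same as {Y² ≥ 33856}.
Markov's inequality applied to Y² gives Pr(Y² ≥ 33856) ≤ E[Y²]/33856 = 1752/33856 = 0.0517.

0.052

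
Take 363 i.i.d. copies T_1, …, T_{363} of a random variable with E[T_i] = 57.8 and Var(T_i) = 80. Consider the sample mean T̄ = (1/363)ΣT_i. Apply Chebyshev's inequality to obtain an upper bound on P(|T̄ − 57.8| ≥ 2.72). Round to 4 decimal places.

0.0298

Var(T̄) = Var(T_i)/n = 80/363 = 0.22039.
Chebyshev: P(|T̄ − 57.8| ≥ 2.72) ≤ Var(T̄)/(2.72)² = 80/(363·2.72²) = 0.0298.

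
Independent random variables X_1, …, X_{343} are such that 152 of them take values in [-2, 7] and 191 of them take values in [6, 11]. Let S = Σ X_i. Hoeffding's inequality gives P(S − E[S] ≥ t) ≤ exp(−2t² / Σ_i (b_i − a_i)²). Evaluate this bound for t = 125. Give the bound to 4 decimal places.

Σ(b_i − a_i)² = 152·9² + 191·5² = 17087.
Exponent = 2·125² / 17087 = 1.82888.
Bound = exp(−1.82888) = 0.16059.

0.1606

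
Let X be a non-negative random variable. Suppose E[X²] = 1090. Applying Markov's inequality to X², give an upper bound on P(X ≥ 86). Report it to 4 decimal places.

0.1474

Since X ≥ 0, the event {X ≥ 86} is the same as {X² ≥ 7396}.
Markov's inequality applied to X² gives P(X² ≥ 7396) ≤ E[X²]/7396 = 1090/7396 = 0.1474.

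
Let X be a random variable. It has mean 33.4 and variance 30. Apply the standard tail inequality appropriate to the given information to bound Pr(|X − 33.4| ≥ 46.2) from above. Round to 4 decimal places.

0.0141

Mean and variance are known, so Chebyshev's inequality applies.
Chebyshev: Pr(|X − μ| ≥ t) ≤ Var(X)/t².
Bound = 30 / 2134.44 = 0.0141.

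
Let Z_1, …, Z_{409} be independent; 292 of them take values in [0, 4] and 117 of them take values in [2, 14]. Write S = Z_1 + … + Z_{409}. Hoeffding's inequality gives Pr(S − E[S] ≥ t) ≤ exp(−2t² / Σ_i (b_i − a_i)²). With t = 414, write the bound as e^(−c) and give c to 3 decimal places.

15.929

Σ(b_i − a_i)² = 292·4² + 117·12² = 21520.
c = 2t² / 21520 = 2·414² / 21520 = 15.9290.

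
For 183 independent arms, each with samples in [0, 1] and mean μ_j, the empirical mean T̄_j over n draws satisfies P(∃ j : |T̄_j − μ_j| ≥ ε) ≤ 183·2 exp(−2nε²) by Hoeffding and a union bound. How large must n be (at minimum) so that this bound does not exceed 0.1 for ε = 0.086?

555

Need 2·183·exp(−2nε²) ≤ 0.1, i.e. exp(−2nε²) ≤ 0.1/366.
So 2nε² ≥ ln(366/0.1) = 8.205218.
Hence n ≥ 8.205218/(2·0.086²) = 554.706.
The smallest integer n is 555.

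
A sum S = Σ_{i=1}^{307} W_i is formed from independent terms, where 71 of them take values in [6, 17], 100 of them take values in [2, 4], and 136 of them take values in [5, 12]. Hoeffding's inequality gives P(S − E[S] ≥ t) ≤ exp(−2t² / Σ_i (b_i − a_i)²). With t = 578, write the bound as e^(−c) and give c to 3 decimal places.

Σ(b_i − a_i)² = 71·11² + 100·2² + 136·7² = 15655.
c = 2t² / 15655 = 2·578² / 15655 = 42.6808.

42.681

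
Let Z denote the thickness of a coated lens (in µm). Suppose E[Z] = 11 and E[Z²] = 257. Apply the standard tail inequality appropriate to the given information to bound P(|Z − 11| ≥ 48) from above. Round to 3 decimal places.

0.059

The first two moments determine the variance, so Chebyshev's inequality is the sharpest standard bound available.
Var(Z) = E[Z²] − (E[Z])² = 257 − 121 = 136.
Chebyshev's inequality: P(|Z − μ| ≥ t) ≤ Var(Z)/t² = 136/2304 = 0.0590.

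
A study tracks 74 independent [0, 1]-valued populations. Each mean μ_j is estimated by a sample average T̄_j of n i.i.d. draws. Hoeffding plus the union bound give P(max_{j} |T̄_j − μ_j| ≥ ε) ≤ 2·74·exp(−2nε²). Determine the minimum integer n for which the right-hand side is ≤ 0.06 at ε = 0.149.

176

Need 2·74·exp(−2nε²) ≤ 0.06, i.e. exp(−2nε²) ≤ 0.06/148.
So 2nε² ≥ ln(148/0.06) = 7.810623.
Hence n ≥ 7.810623/(2·0.149²) = 175.907.
The smallest integer n is 176.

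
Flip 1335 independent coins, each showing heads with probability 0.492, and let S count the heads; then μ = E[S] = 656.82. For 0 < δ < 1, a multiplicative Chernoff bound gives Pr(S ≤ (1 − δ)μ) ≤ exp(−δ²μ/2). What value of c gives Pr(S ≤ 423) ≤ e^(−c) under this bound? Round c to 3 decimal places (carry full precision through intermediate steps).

41.619

Write 423 = (1 − δ)μ, so δ = 1 − 423/656.82 = 0.3559879…
Then the exponent is δ²μ/2 = (μ − 423)²/(2μ) = 41.618550.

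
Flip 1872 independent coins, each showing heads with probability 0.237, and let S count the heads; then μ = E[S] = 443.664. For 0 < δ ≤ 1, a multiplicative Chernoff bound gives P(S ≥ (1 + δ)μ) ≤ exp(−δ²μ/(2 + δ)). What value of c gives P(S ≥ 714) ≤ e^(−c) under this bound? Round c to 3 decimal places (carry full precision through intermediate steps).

Write 714 = (1 + δ)μ, so δ = 714/443.664 − 1 = 0.609326…
Then the exponent is δ²μ/(2 + δ) = (714 − μ)² / (μ·(2 + δ)) = 63.128466.

63.128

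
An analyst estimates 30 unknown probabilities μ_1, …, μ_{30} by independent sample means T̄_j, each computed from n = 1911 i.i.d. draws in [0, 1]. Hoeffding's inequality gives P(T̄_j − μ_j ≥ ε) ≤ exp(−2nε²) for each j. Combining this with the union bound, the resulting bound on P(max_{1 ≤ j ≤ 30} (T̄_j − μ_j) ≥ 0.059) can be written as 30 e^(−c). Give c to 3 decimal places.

13.304

Union bound over the 30 events: P(max_{1 ≤ j ≤ 30} (T̄_j − μ_j) ≥ 0.059) ≤ 30·exp(−2nε²) = 30 exp(−2·1911·0.059²).
So c = 2·1911·0.059² = 13.3044.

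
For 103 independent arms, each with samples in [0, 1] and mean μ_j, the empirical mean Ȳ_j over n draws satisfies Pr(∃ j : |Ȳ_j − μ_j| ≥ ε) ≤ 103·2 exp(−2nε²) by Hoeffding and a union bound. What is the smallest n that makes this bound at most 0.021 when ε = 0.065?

Need 2·103·exp(−2nε²) ≤ 0.021, i.e. exp(−2nε²) ≤ 0.021/206.
So 2nε² ≥ ln(206/0.021) = 9.191109.
Hence n ≥ 9.191109/(2·0.065²) = 1087.705.
The smallest integer n is 1088.

1088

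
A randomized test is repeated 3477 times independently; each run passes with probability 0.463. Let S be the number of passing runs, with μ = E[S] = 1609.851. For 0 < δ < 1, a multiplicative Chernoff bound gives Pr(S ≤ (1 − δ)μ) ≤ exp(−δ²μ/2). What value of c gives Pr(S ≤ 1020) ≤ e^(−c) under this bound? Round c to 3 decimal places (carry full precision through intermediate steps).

Write 1020 = (1 − δ)μ, so δ = 1 − 1020/1609.851 = 0.366401…
Then the exponent is δ²μ/2 = (μ − 1020)²/(2μ) = 108.060995.

108.061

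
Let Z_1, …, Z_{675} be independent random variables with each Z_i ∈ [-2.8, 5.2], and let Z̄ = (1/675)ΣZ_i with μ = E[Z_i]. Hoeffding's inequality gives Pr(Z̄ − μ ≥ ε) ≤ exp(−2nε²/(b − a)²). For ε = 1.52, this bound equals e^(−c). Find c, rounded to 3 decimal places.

c = 2nε²/(b − a)² = 2·675·1.52² / 8² = 48.7350.

48.735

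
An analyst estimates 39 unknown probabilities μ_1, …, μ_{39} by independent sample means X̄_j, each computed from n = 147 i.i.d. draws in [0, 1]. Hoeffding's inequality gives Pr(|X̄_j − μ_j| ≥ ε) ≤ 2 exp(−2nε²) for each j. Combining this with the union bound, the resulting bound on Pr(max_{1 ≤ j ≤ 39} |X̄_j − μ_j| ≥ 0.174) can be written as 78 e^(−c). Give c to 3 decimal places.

Union bound over the 39 events: Pr(max_{1 ≤ j ≤ 39} |X̄_j − μ_j| ≥ 0.174) ≤ 39·2·exp(−2nε²) = 78 exp(−2·147·0.174²).
So c = 2·147·0.174² = 8.9011.

8.901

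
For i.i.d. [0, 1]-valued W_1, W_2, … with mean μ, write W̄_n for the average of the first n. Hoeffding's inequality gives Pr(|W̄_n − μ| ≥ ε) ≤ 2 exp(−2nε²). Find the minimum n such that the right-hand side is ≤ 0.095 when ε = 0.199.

Require 2·exp(−2nε²) ≤ 0.095, i.e. 2nε² ≥ ln(2/0.095) = 3.047026.
So n ≥ 3.047026 / (2·0.199²) = 38.472.
The smallest integer n is 39.

39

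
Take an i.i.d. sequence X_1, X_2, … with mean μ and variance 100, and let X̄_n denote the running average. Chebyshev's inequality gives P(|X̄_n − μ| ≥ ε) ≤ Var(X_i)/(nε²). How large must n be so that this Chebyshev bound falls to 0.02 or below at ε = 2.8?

Require 100/(n·2.8²) ≤ 0.02, i.e. n ≥ 100/(0.02·2.8²) = 637.755.
The smallest integer n is 638.

638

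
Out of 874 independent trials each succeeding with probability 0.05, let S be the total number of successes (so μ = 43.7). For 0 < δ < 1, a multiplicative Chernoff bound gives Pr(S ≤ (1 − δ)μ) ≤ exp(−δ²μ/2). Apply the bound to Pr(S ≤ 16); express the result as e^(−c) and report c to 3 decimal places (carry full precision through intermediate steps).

8.779

Write 16 = (1 − δ)μ, so δ = 1 − 16/43.7 = 0.6338673…
Then the exponent is δ²μ/2 = (μ − 16)²/(2μ) = 8.779062.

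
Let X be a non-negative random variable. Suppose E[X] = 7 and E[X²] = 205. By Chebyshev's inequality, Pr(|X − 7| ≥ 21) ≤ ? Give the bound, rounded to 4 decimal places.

0.3537

Var(X) = E[X²] − (E[X])² = 205 − 49 = 156.
Chebyshev's inequality: Pr(|X − μ| ≥ t) ≤ Var(X)/t² = 156/441 = 0.3537.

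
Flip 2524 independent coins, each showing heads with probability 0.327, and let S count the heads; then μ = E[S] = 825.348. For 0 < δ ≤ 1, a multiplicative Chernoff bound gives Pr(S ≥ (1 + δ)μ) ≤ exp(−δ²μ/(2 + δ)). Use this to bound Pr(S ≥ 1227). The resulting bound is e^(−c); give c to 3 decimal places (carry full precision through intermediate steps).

Write 1227 = (1 + δ)μ, so δ = 1227/825.348 − 1 = 0.4866456…
Then the exponent is δ²μ/(2 + δ) = (1227 − μ)² / (μ·(2 + δ)) = 78.604763.

78.605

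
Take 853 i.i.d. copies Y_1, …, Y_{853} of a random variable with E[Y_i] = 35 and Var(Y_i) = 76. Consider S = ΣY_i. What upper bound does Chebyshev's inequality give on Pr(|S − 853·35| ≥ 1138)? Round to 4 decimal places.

0.0501

Var(S) = n·Var(Y_i) = 853·76 = 64828.
Chebyshev: Pr(|S − 853·35| ≥ 1138) ≤ Var(S)/1138² = 64828/1295044 = 0.0501.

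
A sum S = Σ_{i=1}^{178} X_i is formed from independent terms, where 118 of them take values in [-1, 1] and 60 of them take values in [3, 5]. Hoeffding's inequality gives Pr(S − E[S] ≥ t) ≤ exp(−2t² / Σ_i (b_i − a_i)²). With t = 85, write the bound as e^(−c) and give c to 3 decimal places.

20.295

Σ(b_i − a_i)² = 118·2² + 60·2² = 712.
c = 2t² / 712 = 2·85² / 712 = 20.2949.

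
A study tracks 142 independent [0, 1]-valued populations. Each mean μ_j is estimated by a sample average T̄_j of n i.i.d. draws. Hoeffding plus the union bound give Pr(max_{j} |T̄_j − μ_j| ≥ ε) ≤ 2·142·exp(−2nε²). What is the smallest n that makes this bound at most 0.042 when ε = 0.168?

Need 2·142·exp(−2nε²) ≤ 0.042, i.e. exp(−2nε²) ≤ 0.042/284.
So 2nε² ≥ ln(284/0.042) = 8.819060.
Hence n ≥ 8.819060/(2·0.168²) = 156.233.
The smallest integer n is 157.

157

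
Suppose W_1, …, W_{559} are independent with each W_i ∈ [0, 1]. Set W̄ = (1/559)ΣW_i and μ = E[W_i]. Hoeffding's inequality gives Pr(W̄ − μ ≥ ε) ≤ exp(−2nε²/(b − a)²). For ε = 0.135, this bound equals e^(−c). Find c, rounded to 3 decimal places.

20.376

c = 2nε²/(b − a)² = 2·559·0.135² / 1² = 20.3756.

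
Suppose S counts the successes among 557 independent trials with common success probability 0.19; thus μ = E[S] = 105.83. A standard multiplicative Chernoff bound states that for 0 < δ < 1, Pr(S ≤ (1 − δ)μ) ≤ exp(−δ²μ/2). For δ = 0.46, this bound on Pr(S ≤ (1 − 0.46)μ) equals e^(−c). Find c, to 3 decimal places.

11.197

c = δ²μ/2 = 0.46²·105.83/2 = 11.1968.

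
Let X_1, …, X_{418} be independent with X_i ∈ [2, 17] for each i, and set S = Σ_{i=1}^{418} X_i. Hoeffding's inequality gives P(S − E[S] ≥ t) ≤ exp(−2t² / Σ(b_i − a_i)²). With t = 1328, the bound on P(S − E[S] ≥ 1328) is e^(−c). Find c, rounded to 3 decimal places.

Σ(b_i − a_i)² = 418·(15)² = 94050.
c = 2t²/94050 = 2·1328²/94050 = 37.5031.

37.503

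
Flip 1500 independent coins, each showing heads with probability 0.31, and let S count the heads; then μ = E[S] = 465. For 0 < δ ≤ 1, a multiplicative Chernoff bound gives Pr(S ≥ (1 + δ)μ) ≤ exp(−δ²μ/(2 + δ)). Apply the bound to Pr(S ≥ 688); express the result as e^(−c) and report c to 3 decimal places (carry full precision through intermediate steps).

Write 688 = (1 + δ)μ, so δ = 688/465 − 1 = 0.4795699…
Then the exponent is δ²μ/(2 + δ) = (688 − μ)² / (μ·(2 + δ)) = 43.130095.

43.130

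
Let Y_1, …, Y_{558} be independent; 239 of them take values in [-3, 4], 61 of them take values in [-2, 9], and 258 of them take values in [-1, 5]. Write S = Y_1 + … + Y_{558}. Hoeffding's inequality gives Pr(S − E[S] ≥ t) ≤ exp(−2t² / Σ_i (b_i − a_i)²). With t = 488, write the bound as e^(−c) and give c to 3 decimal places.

16.783

Σ(b_i − a_i)² = 239·7² + 61·11² + 258·6² = 28380.
c = 2t² / 28380 = 2·488² / 28380 = 16.7825.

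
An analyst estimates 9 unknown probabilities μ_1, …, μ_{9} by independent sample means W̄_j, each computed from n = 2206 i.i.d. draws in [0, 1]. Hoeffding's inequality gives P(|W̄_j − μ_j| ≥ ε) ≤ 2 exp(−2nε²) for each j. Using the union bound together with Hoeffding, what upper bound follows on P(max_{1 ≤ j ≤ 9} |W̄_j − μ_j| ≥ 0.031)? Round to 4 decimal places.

0.2594

Per-experiment Hoeffding bound: 2·exp(−2·2206·0.031²) = 2·exp(−4.23993) = 0.028817.
Union bound over 9 events: 9·0.028817 = 0.25935.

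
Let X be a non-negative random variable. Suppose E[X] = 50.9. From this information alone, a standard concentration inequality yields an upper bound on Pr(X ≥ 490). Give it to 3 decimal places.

0.104

Only the mean of a non-negative variable is known, so Markov's inequality is the applicable tail bound.
Markov's inequality: for a non-negative random variable, Pr(X ≥ a) ≤ E[X]/a.
Here E[X] = 50.9 and a = 490, so the bound is 50.9/490 = 0.1039.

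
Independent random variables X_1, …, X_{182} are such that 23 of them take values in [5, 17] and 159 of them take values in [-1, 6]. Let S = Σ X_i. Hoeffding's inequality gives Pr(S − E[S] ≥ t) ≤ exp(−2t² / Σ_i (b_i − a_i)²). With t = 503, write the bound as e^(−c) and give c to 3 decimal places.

Σ(b_i − a_i)² = 23·12² + 159·7² = 11103.
c = 2t² / 11103 = 2·503² / 11103 = 45.5749.

45.575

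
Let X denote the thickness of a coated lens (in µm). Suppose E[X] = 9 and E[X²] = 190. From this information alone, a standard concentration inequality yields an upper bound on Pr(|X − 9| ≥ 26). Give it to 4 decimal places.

The first two moments determine the variance, so Chebyshev's inequality is the sharpest standard bound available.
Var(X) = E[X²] − (E[X])² = 190 − 81 = 109.
Chebyshev's inequality: Pr(|X − μ| ≥ t) ≤ Var(X)/t² = 109/676 = 0.1612.

0.1612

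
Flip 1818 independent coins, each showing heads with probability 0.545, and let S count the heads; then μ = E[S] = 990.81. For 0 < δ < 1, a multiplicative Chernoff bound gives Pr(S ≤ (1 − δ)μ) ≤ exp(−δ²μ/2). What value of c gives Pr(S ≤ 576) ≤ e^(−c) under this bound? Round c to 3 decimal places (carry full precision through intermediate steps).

Write 576 = (1 − δ)μ, so δ = 1 − 576/990.81 = 0.4186575…
Then the exponent is δ²μ/2 = (μ − 576)²/(2μ) = 86.831651.

86.832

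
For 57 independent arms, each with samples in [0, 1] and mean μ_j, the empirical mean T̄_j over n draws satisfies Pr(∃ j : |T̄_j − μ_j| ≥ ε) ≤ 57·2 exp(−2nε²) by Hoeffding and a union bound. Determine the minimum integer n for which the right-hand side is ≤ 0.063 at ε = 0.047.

1698

Need 2·57·exp(−2nε²) ≤ 0.063, i.e. exp(−2nε²) ≤ 0.063/114.
So 2nε² ≥ ln(114/0.063) = 7.500819.
Hence n ≥ 7.500819/(2·0.047²) = 1697.786.
The smallest integer n is 1698.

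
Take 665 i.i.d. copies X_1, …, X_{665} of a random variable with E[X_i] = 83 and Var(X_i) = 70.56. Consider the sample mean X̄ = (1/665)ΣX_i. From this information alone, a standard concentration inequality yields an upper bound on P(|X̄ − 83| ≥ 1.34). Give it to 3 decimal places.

0.059

With mean and variance of each term known, Chebyshev's inequality bounds the deviation of the sum (or sample mean).
Var(X̄) = Var(X_i)/n = 70.56/665 = 0.10611.
Chebyshev: P(|X̄ − 83| ≥ 1.34) ≤ Var(X̄)/(1.34)² = 70.56/(665·1.34²) = 0.0591.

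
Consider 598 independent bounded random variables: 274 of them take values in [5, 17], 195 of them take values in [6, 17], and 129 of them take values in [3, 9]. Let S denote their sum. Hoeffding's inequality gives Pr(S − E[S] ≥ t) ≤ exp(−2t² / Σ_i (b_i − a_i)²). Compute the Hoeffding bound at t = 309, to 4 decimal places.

Σ(b_i − a_i)² = 274·12² + 195·11² + 129·6² = 67695.
Exponent = 2·309² / 67695 = 2.82092.
Bound = exp(−2.82092) = 0.05955.

0.0596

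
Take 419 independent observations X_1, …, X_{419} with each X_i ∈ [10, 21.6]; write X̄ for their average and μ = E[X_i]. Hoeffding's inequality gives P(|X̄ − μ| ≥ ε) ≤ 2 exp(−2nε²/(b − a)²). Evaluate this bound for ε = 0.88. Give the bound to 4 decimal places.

0.0161

Exponent: 2nε²/(b − a)² = 2·419·0.88² / 11.6² = 4.82273.
Bound = 2·exp(−4.82273) = 0.01609.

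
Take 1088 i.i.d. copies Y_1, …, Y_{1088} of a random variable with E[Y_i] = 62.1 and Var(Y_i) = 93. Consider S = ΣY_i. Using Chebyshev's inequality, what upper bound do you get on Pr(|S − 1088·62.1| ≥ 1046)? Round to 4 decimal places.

0.0925

Var(S) = n·Var(Y_i) = 1088·93 = 101184.
Chebyshev: Pr(|S − 1088·62.1| ≥ 1046) ≤ Var(S)/1046² = 101184/1094116 = 0.0925.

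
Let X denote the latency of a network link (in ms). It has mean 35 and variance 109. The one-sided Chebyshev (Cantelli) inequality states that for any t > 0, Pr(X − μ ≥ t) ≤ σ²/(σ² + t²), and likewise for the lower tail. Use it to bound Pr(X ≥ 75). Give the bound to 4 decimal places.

0.0638

Here σ² = 109 and t = 40, so σ² + t² = 1709.
Cantelli's bound: 109/1709 = 0.0638.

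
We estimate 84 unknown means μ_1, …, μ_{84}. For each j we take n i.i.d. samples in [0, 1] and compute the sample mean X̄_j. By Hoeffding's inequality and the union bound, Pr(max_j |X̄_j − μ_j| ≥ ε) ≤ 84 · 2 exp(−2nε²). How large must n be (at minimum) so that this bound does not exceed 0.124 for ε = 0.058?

Need 2·84·exp(−2nε²) ≤ 0.124, i.e. exp(−2nε²) ≤ 0.124/168.
So 2nε² ≥ ln(168/0.124) = 7.211438.
Hence n ≥ 7.211438/(2·0.058²) = 1071.855.
The smallest integer n is 1072.

1072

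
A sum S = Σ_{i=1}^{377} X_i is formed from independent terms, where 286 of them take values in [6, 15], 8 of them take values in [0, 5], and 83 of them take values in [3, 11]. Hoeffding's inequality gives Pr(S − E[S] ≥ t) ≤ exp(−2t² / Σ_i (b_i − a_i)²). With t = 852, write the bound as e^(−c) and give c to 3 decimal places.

Σ(b_i − a_i)² = 286·9² + 8·5² + 83·8² = 28678.
c = 2t² / 28678 = 2·852² / 28678 = 50.6245.

50.624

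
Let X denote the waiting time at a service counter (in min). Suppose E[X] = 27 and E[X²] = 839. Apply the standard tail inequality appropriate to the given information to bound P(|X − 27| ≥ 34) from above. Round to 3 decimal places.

The first two moments determine the variance, so Chebyshev's inequality is the sharpest standard bound available.
Var(X) = E[X²] − (E[X])² = 839 − 729 = 110.
Chebyshev's inequality: P(|X − μ| ≥ t) ≤ Var(X)/t² = 110/1156 = 0.0952.

0.095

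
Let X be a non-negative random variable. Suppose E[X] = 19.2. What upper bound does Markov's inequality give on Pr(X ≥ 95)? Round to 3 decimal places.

0.202

Markov's inequality: for a non-negative random variable, Pr(X ≥ a) ≤ E[X]/a.
Here E[X] = 19.2 and a = 95, so the bound is 19.2/95 = 0.2021.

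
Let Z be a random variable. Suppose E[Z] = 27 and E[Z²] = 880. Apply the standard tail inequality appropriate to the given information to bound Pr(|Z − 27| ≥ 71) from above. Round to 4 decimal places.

The first two moments determine the variance, so Chebyshev's inequality is the sharpest standard bound available.
Var(Z) = E[Z²] − (E[Z])² = 880 − 729 = 151.
Chebyshev's inequality: Pr(|Z − μ| ≥ t) ≤ Var(Z)/t² = 151/5041 = 0.0300.

0.0300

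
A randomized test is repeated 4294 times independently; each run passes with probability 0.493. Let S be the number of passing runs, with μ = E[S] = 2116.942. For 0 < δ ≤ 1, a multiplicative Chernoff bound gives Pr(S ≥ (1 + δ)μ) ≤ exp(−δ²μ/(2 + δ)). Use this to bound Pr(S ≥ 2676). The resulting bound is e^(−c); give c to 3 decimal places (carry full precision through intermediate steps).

65.210

Write 2676 = (1 + δ)μ, so δ = 2676/2116.942 − 1 = 0.2640875…
Then the exponent is δ²μ/(2 + δ) = (2676 − μ)² / (μ·(2 + δ)) = 65.209603.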